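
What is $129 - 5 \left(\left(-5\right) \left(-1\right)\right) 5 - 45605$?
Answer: $-61730$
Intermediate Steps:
$129 - 5 \left(\left(-5\right) \left(-1\right)\right) 5 - 45605 = 129 \left(-5\right) 5 \cdot 5 - 45605 = 129 \left(\left(-25\right) 5\right) - 45605 = 129 \left(-125\right) - 45605 = -16125 - 45605 = -61730$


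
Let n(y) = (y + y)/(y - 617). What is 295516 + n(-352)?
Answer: 286355708/969 ≈ 2.9552e+5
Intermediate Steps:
n(y) = 2*y/(-617 + y) (n(y) = (2*y)/(-617 + y) = 2*y/(-617 + y))
295516 + n(-352) = 295516 + 2*(-352)/(-617 - 352) = 295516 + 2*(-352)/(-969) = 295516 + 2*(-352)*(-1/969) = 295516 + 704/969 = 286355708/969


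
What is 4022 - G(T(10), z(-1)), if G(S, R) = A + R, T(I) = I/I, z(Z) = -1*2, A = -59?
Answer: 4083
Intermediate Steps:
z(Z) = -2
T(I) = 1
G(S, R) = -59 + R
4022 - G(T(10), z(-1)) = 4022 - (-59 - 2) = 4022 - 1*(-61) = 4022 + 61 = 4083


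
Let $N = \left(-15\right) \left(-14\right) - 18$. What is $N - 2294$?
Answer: $-2102$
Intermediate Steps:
$N = 192$ ($N = 210 - 18 = 192$)
$N - 2294 = 192 - 2294 = -2102$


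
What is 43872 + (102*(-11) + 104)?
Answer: 42854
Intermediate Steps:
43872 + (102*(-11) + 104) = 43872 + (-1122 + 104) = 43872 - 1018 = 42854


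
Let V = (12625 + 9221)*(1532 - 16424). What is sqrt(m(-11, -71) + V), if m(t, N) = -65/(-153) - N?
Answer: 2*I*sqrt(211546197014)/51 ≈ 18037.0*I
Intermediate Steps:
m(t, N) = 65/153 - N (m(t, N) = -65*(-1/153) - N = 65/153 - N)
V = -325330632 (V = 21846*(-14892) = -325330632)
sqrt(m(-11, -71) + V) = sqrt((65/153 - 1*(-71)) - 325330632) = sqrt((65/153 + 71) - 325330632) = sqrt(10928/153 - 325330632) = sqrt(-49775575768/153) = 2*I*sqrt(211546197014)/51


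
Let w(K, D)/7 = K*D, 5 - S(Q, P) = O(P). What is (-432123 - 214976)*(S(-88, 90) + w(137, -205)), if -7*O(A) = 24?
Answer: 890476816494/7 ≈ 1.2721e+11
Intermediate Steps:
O(A) = -24/7 (O(A) = -1/7*24 = -24/7)
S(Q, P) = 59/7 (S(Q, P) = 5 - 1*(-24/7) = 5 + 24/7 = 59/7)
w(K, D) = 7*D*K (w(K, D) = 7*(K*D) = 7*(D*K) = 7*D*K)
(-432123 - 214976)*(S(-88, 90) + w(137, -205)) = (-432123 - 214976)*(59/7 + 7*(-205)*137) = -647099*(59/7 - 196595) = -647099*(-1376106/7) = 890476816494/7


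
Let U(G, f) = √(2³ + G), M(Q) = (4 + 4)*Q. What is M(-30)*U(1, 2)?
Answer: -720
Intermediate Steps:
M(Q) = 8*Q
U(G, f) = √(8 + G)
M(-30)*U(1, 2) = (8*(-30))*√(8 + 1) = -240*√9 = -240*3 = -720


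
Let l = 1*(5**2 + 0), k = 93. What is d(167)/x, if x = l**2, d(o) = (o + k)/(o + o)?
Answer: 26/20875 ≈ 0.0012455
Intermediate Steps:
l = 25 (l = 1*(25 + 0) = 1*25 = 25)
d(o) = (93 + o)/(2*o) (d(o) = (o + 93)/(o + o) = (93 + o)/((2*o)) = (93 + o)*(1/(2*o)) = (93 + o)/(2*o))
x = 625 (x = 25**2 = 625)
d(167)/x = ((1/2)*(93 + 167)/167)/625 = ((1/2)*(1/167)*260)*(1/625) = (130/167)*(1/625) = 26/20875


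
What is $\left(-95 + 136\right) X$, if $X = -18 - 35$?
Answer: $-2173$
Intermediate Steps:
$X = -53$
$\left(-95 + 136\right) X = \left(-95 + 136\right) \left(-53\right) = 41 \left(-53\right) = -2173$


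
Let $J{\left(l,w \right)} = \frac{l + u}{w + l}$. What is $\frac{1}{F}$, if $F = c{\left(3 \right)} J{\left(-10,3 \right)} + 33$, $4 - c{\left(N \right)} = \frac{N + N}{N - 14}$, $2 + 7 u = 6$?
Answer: $\frac{49}{1917} \approx 0.025561$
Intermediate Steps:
$u = \frac{4}{7}$ ($u = - \frac{2}{7} + \frac{1}{7} \cdot 6 = - \frac{2}{7} + \frac{6}{7} = \frac{4}{7} \approx 0.57143$)
$J{\left(l,w \right)} = \frac{\frac{4}{7} + l}{l + w}$ ($J{\left(l,w \right)} = \frac{l + \frac{4}{7}}{w + l} = \frac{\frac{4}{7} + l}{l + w}$)
$c{\left(N \right)} = 4 - \frac{2 N}{-14 + N}$ ($c{\left(N \right)} = 4 - \frac{N + N}{N - 14} = 4 - \frac{2 N}{-14 + N}$)
$F = \frac{1917}{49}$ ($F = \frac{2 \left(-28 + 3\right)}{-14 + 3} \frac{\frac{4}{7} - 10}{-10 + 3} + 33 = 2 \frac{1}{-11} \left(-25\right) \frac{1}{-7} \left(- \frac{66}{7}\right) + 33 = 2 \left(- \frac{1}{11}\right) \left(-25\right) \left(\left(- \frac{1}{7}\right) \left(- \frac{66}{7}\right)\right) + 33 = \frac{50}{11} \cdot \frac{66}{49} + 33 = \frac{300}{49} + 33 = \frac{1917}{49} \approx 39.122$)
$\frac{1}{F} = \frac{1}{\frac{1917}{49}} = \frac{49}{1917}$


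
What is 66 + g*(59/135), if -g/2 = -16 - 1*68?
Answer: 6274/45 ≈ 139.42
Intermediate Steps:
g = 168 (g = -2*(-16 - 1*68) = -2*(-16 - 68) = -2*(-84) = 168)
66 + g*(59/135) = 66 + 168*(59/135) = 66 + 3304/45 = 6274/45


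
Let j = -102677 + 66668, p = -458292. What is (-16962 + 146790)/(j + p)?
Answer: -43276/164767 ≈ -0.26265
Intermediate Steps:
j = -36009
(-16962 + 146790)/(j + p) = (-16962 + 146790)/(-36009 - 458292) = 129828/(-494301) = 129828*(-1/494301) = -43276/164767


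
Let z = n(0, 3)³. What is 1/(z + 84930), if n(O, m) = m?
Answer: 1/84957 ≈ 1.1771e-5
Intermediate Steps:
z = 27 (z = 3³ = 27)
1/(z + 84930) = 1/(27 + 84930) = 1/84957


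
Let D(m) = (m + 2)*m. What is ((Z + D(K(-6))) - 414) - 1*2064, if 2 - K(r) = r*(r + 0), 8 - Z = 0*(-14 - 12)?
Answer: -1382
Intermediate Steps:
Z = 8 (Z = 8 - 0*(-14 - 12) = 8 - 0*(-26) = 8 - 1*0 = 8 + 0 = 8)
K(r) = 2 - r² (K(r) = 2 - r*(r + 0) = 2 - r*r = 2 - r²)
D(m) = m*(2 + m) (D(m) = (2 + m)*m = m*(2 + m))
((Z + D(K(-6))) - 414) - 1*2064 = ((8 + (2 - 1*(-6)²)*(2 + (2 - 1*(-6)²))) - 414) - 1*2064 = ((8 + (2 - 1*36)*(2 + (2 - 1*36))) - 414) - 2064 = ((8 + (2 - 36)*(2 + (2 - 36))) - 414) - 2064 = ((8 - 34*(2 - 34)) - 414) - 2064 = ((8 - 34*(-32)) - 414) - 2064 = ((8 + 1088) - 414) - 2064 = (1096 - 414) - 2064 = 682 - 2064 = -1382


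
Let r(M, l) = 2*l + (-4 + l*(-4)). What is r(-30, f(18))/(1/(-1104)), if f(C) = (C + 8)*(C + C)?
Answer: 2071104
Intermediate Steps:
f(C) = 2*C*(8 + C) (f(C) = (8 + C)*(2*C) = 2*C*(8 + C))
r(M, l) = -4 - 2*l (r(M, l) = 2*l + (-4 - 4*l) = -4 - 2*l)
r(-30, f(18))/(1/(-1104)) = (-4 - 4*18*(8 + 18))/(1/(-1104)) = (-4 - 4*18*26)/(-1/1104) = (-4 - 2*936)*(-1104) = (-4 - 1872)*(-1104) = -1876*(-1104) = 2071104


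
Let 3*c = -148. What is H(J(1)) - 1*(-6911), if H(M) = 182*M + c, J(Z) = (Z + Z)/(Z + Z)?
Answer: 21131/3 ≈ 7043.7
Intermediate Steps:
c = -148/3 (c = (⅓)*(-148) = -148/3 ≈ -49.333)
J(Z) = 1 (J(Z) = (2*Z)/((2*Z)) = (2*Z)*(1/(2*Z)) = 1)
H(M) = -148/3 + 182*M (H(M) = 182*M - 148/3 = -148/3 + 182*M)
H(J(1)) - 1*(-6911) = (-148/3 + 182*1) - 1*(-6911) = (-148/3 + 182) + 6911 = 398/3 + 6911 = 21131/3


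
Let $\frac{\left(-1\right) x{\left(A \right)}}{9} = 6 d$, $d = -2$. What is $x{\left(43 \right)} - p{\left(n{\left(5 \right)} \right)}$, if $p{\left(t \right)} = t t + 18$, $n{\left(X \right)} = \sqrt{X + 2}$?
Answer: $83$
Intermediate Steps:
$n{\left(X \right)} = \sqrt{2 + X}$
$p{\left(t \right)} = 18 + t^{2}$ ($p{\left(t \right)} = t^{2} + 18 = 18 + t^{2}$)
$x{\left(A \right)} = 108$ ($x{\left(A \right)} = - 9 \cdot 6 \left(-2\right) = \left(-9\right) \left(-12\right) = 108$)
$x{\left(43 \right)} - p{\left(n{\left(5 \right)} \right)} = 108 - \left(18 + \left(\sqrt{2 + 5}\right)^{2}\right) = 108 - \left(18 + \left(\sqrt{7}\right)^{2}\right) = 108 - \left(18 + 7\right) = 108 - 25 = 83$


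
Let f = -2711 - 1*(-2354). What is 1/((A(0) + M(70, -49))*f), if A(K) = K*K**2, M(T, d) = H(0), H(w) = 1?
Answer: -1/357 ≈ -0.0028011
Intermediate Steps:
f = -357 (f = -2711 + 2354 = -357)
M(T, d) = 1
A(K) = K**3
1/((A(0) + M(70, -49))*f) = 1/((0**3 + 1)*(-357)) = -1/357/(0 + 1) = -1/357/1 = 1*(-1/357) = -1/357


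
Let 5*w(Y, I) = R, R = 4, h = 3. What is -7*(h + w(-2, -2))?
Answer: -133/5 ≈ -26.600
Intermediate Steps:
w(Y, I) = 4/5 (w(Y, I) = (1/5)*4 = 4/5)
-7*(h + w(-2, -2)) = -7*(3 + 4/5) = -7*19/5 = -133/5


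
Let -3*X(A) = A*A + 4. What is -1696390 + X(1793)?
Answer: -8304023/3 ≈ -2.7680e+6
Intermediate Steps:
X(A) = -4/3 - A²/3 (X(A) = -(A*A + 4)/3 = -(A² + 4)/3 = -(4 + A²)/3 = -4/3 - A²/3)
-1696390 + X(1793) = -1696390 + (-4/3 - ⅓*1793²) = -1696390 + (-4/3 - ⅓*3214849) = -1696390 + (-4/3 - 3214849/3) = -1696390 - 3214853/3 = -8304023/3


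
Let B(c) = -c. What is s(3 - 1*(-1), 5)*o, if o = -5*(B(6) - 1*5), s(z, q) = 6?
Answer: 330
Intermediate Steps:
o = 55 (o = -5*(-1*6 - 1*5) = -5*(-6 - 5) = -5*(-11) = 55)
s(3 - 1*(-1), 5)*o = 6*55 = 330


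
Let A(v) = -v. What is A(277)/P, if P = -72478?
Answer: 277/72478 ≈ 0.0038218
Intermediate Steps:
A(277)/P = -1*277/(-72478) = -277*(-1/72478) = 277/72478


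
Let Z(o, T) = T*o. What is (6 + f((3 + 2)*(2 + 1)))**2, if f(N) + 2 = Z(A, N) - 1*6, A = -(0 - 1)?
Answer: 169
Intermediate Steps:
A = 1 (A = -1*(-1) = 1)
f(N) = -8 + N (f(N) = -2 + (N*1 - 1*6) = -2 + (N - 6) = -2 + (-6 + N) = -8 + N)
(6 + f((3 + 2)*(2 + 1)))**2 = (6 + (-8 + (3 + 2)*(2 + 1)))**2 = (6 + (-8 + 5*3))**2 = (6 + (-8 + 15))**2 = (6 + 7)**2 = 13**2 = 169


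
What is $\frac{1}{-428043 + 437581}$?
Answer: $\frac{1}{9538} \approx 0.00010484$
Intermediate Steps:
$\frac{1}{-428043 + 437581} = \frac{1}{9538}$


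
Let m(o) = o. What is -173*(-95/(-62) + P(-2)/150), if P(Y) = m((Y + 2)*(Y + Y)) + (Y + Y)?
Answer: -1211173/4650 ≈ -260.47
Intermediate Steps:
P(Y) = 2*Y + 2*Y*(2 + Y) (P(Y) = (Y + 2)*(Y + Y) + (Y + Y) = (2 + Y)*(2*Y) + 2*Y = 2*Y*(2 + Y) + 2*Y = 2*Y + 2*Y*(2 + Y))
-173*(-95/(-62) + P(-2)/150) = -173*(-95/(-62) + (2*(-2)*(3 - 2))/150) = -173*(-95*(-1/62) + (2*(-2)*1)*(1/150)) = -173*(95/62 - 4*1/150) = -173*(95/62 - 2/75) = -173*7001/4650 = -1211173/4650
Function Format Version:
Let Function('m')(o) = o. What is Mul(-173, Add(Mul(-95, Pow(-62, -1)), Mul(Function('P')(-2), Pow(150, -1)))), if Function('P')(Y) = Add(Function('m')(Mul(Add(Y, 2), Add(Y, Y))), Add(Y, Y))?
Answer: Rational(-1211173, 4650) ≈ -260.47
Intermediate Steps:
Function('P')(Y) = Add(Mul(2, Y), Mul(2, Y, Add(2, Y))) (Function('P')(Y) = Add(Mul(Add(Y, 2), Add(Y, Y)), Add(Y, Y)) = Add(Mul(Add(2, Y), Mul(2, Y)), Mul(2, Y)) = Add(Mul(2, Y, Add(2, Y)), Mul(2, Y)) = Add(Mul(2, Y), Mul(2, Y, Add(2, Y))))
Mul(-173, Add(Mul(-95, Pow(-62, -1)), Mul(Function('P')(-2), Pow(150, -1)))) = Mul(-173, Add(Mul(-95, Pow(-62, -1)), Mul(Mul(2, -2, Add(3, -2)), Pow(150, -1)))) = Mul(-173, Add(Mul(-95, Rational(-1, 62)), Mul(Mul(2, -2, 1), Rational(1, 150)))) = Mul(-173, Add(Rational(95, 62), Mul(-4, Rational(1, 150)))) = Mul(-173, Add(Rational(95, 62), Rational(-2, 75))) = Mul(-173, Rational(7001, 4650)) = Rational(-1211173, 4650)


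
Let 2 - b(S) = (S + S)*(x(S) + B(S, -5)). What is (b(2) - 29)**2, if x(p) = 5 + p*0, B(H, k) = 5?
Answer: 4489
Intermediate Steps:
x(p) = 5 (x(p) = 5 + 0 = 5)
b(S) = 2 - 20*S (b(S) = 2 - (S + S)*(5 + 5) = 2 - 2*S*10 = 2 - 20*S)
(b(2) - 29)**2 = ((2 - 20*2) - 29)**2 = ((2 - 40) - 29)**2 = (-38 - 29)**2 = (-67)**2 = 4489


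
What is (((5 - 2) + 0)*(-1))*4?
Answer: -12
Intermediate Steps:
(((5 - 2) + 0)*(-1))*4 = ((3 + 0)*(-1))*4 = (3*(-1))*4 = -3*4 = -12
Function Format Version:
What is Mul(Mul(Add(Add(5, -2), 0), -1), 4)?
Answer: -12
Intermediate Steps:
Mul(Mul(Add(Add(5, -2), 0), -1), 4) = Mul(Mul(Add(3, 0), -1), 4) = Mul(Mul(3, -1), 4) = Mul(-3, 4) = -12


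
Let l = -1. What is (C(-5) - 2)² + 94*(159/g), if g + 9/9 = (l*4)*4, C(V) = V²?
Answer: -5953/17 ≈ -350.18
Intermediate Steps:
g = -17 (g = -1 - 1*4*4 = -1 - 4*4 = -1 - 16 = -17)
(C(-5) - 2)² + 94*(159/g) = ((-5)² - 2)² + 94*(159/(-17)) = (25 - 2)² + 94*(159*(-1/17)) = 23² + 94*(-159/17) = 529 - 14946/17 = -5953/17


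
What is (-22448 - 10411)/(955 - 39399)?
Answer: 32859/38444 ≈ 0.85472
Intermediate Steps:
(-22448 - 10411)/(955 - 39399) = -32859/(-38444) = -32859*(-1/38444) = 32859/38444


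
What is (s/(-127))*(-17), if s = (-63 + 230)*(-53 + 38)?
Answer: -42585/127 ≈ -335.31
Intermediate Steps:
s = -2505 (s = 167*(-15) = -2505)
(s/(-127))*(-17) = -2505/(-127)*(-17) = -2505*(-1/127)*(-17) = (2505/127)*(-17) = -42585/127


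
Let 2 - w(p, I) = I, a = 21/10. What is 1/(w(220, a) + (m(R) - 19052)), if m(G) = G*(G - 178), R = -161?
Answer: 10/355269 ≈ 2.8148e-5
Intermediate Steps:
a = 21/10 (a = 21*(1/10) = 21/10 ≈ 2.1000)
w(p, I) = 2 - I
m(G) = G*(-178 + G)
1/(w(220, a) + (m(R) - 19052)) = 1/((2 - 1*21/10) + (-161*(-178 - 161) - 19052)) = 1/((2 - 21/10) + (-161*(-339) - 19052)) = 1/(-1/10 + (54579 - 19052)) = 1/(-1/10 + 35527) = 1/(355269/10) = 10/355269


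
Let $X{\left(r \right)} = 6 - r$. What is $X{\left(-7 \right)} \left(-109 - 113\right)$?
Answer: $-2886$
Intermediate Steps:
$X{\left(-7 \right)} \left(-109 - 113\right) = \left(6 - -7\right) \left(-109 - 113\right) = \left(6 + 7\right) \left(-222\right) = 13 \left(-222\right) = -2886$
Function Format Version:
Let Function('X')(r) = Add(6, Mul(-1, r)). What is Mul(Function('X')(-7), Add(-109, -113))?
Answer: -2886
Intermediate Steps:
Mul(Function('X')(-7), Add(-109, -113)) = Mul(Add(6, Mul(-1, -7)), Add(-109, -113)) = Mul(Add(6, 7), -222) = Mul(13, -222) = -2886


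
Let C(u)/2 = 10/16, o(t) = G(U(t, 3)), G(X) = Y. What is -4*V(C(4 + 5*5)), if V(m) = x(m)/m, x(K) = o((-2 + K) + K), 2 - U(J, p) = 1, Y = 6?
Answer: -96/5 ≈ -19.200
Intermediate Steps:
U(J, p) = 1 (U(J, p) = 2 - 1*1 = 2 - 1 = 1)
G(X) = 6
o(t) = 6
x(K) = 6
C(u) = 5/4 (C(u) = 2*(10/16) = 2*(10*(1/16)) = 2*(5/8) = 5/4)
V(m) = 6/m
-4*V(C(4 + 5*5)) = -24/5/4 = -24*4/5 = -4*24/5 = -96/5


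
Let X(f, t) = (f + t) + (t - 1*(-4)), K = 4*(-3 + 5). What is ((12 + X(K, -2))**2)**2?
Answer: 160000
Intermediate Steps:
K = 8 (K = 4*2 = 8)
X(f, t) = 4 + f + 2*t (X(f, t) = (f + t) + (t + 4) = (f + t) + (4 + t) = 4 + f + 2*t)
((12 + X(K, -2))**2)**2 = ((12 + (4 + 8 + 2*(-2)))**2)**2 = ((12 + (4 + 8 - 4))**2)**2 = ((12 + 8)**2)**2 = (20**2)**2 = 400**2 = 160000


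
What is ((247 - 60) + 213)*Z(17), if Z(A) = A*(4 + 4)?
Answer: 54400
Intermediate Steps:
Z(A) = 8*A (Z(A) = A*8 = 8*A)
((247 - 60) + 213)*Z(17) = ((247 - 60) + 213)*(8*17) = (187 + 213)*136 = 400*136 = 54400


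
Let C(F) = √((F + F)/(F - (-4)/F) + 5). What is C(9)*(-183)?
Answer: -183*√49895/85 ≈ -480.91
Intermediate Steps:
C(F) = √(5 + 2*F/(F + 4/F)) (C(F) = √((2*F)/(F + 4/F) + 5) = √(2*F/(F + 4/F) + 5) = √(5 + 2*F/(F + 4/F)))
C(9)*(-183) = √((20 + 7*9²)/(4 + 9²))*(-183) = √((20 + 7*81)/(4 + 81))*(-183) = √((20 + 567)/85)*(-183) = √((1/85)*587)*(-183) = √(587/85)*(-183) = (√49895/85)*(-183) = -183*√49895/85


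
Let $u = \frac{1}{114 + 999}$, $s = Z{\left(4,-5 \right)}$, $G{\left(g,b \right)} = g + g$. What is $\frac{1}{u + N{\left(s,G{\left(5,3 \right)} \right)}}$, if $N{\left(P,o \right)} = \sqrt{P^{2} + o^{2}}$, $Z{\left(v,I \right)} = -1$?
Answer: $- \frac{1113}{125115668} + \frac{1238769 \sqrt{101}}{125115668} \approx 0.099495$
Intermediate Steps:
$G{\left(g,b \right)} = 2 g$
$s = -1$
$u = \frac{1}{1113} \approx 0.00089847$
$\frac{1}{u + N{\left(s,G{\left(5,3 \right)} \right)}} = \frac{1}{\frac{1}{1113} + \sqrt{\left(-1\right)^{2} + \left(2 \cdot 5\right)^{2}}} = \frac{1}{\frac{1}{1113} + \sqrt{1 + 10^{2}}} = \frac{1}{\frac{1}{1113} + \sqrt{1 + 100}} = \frac{1}{\frac{1}{1113} + \sqrt{101}}$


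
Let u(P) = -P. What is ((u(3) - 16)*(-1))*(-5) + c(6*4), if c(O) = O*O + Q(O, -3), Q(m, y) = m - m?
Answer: 481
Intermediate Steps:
Q(m, y) = 0
c(O) = O**2 (c(O) = O*O + 0 = O**2 + 0 = O**2)
((u(3) - 16)*(-1))*(-5) + c(6*4) = ((-1*3 - 16)*(-1))*(-5) + (6*4)**2 = ((-3 - 16)*(-1))*(-5) + 24**2 = -19*(-1)*(-5) + 576 = 19*(-5) + 576 = -95 + 576 = 481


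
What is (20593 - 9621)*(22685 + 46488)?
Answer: 758966156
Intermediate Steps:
(20593 - 9621)*(22685 + 46488) = 10972*69173 = 758966156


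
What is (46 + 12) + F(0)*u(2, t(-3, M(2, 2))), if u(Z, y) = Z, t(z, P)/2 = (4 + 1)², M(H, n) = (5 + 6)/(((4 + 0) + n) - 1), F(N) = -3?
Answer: 52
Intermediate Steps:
M(H, n) = 11/(3 + n) (M(H, n) = 11/((4 + n) - 1) = 11/(3 + n))
t(z, P) = 50 (t(z, P) = 2*(4 + 1)² = 2*5² = 2*25 = 50)
(46 + 12) + F(0)*u(2, t(-3, M(2, 2))) = (46 + 12) - 3*2 = 58 - 6 = 52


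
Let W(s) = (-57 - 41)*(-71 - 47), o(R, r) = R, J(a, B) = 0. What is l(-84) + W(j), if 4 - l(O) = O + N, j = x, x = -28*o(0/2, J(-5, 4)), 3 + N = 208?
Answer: 11447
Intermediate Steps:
N = 205 (N = -3 + 208 = 205)
x = 0 (x = -0/2 = -28*0 = 0)
j = 0
l(O) = -201 - O (l(O) = 4 - (O + 205) = 4 - (205 + O) = 4 + (-205 - O) = -201 - O)
W(s) = 11564 (W(s) = -98*(-118) = 11564)
l(-84) + W(j) = (-201 - 1*(-84)) + 11564 = (-201 + 84) + 11564 = -117 + 11564 = 11447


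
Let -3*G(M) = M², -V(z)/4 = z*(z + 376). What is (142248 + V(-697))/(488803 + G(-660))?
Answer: -57900/26431 ≈ -2.1906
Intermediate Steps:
V(z) = -4*z*(376 + z) (V(z) = -4*z*(z + 376) = -4*z*(376 + z))
G(M) = -M²/3
(142248 + V(-697))/(488803 + G(-660)) = (142248 - 4*(-697)*(376 - 697))/(488803 - ⅓*(-660)²) = (142248 - 4*(-697)*(-321))/(488803 - ⅓*435600) = (142248 - 894948)/(488803 - 145200) = -752700/343603 = -752700*1/343603 = -57900/26431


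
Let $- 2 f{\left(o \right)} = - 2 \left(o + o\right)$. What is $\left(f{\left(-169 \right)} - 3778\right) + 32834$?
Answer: $28718$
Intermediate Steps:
$f{\left(o \right)} = 2 o$ ($f{\left(o \right)} = - \frac{\left(-2\right) \left(o + o\right)}{2} = - \frac{\left(-2\right) 2 o}{2} = - \frac{\left(-4\right) o}{2} = 2 o$)
$\left(f{\left(-169 \right)} - 3778\right) + 32834 = \left(2 \left(-169\right) - 3778\right) + 32834 = \left(-338 - 3778\right) + 32834 = -4116 + 32834 = 28718$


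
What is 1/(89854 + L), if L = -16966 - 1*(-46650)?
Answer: 1/119538 ≈ 8.3655e-6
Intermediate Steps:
L = 29684 (L = -16966 + 46650 = 29684)
1/(89854 + L) = 1/(89854 + 29684) = 1/119538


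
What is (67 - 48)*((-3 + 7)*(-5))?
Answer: -380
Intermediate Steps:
(67 - 48)*((-3 + 7)*(-5)) = 19*(4*(-5)) = 19*(-20) = -380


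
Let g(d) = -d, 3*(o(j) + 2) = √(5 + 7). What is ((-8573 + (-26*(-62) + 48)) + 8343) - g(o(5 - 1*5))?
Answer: 1428 + 2*√3/3 ≈ 1429.2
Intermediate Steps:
o(j) = -2 + 2*√3/3 (o(j) = -2 + √(5 + 7)/3 = -2 + √12/3 = -2 + (2*√3)/3 = -2 + 2*√3/3)
((-8573 + (-26*(-62) + 48)) + 8343) - g(o(5 - 1*5)) = ((-8573 + (-26*(-62) + 48)) + 8343) - (-1)*(-2 + 2*√3/3) = ((-8573 + (1612 + 48)) + 8343) - (2 - 2*√3/3) = ((-8573 + 1660) + 8343) + (-2 + 2*√3/3) = (-6913 + 8343) + (-2 + 2*√3/3) = 1430 + (-2 + 2*√3/3) = 1428 + 2*√3/3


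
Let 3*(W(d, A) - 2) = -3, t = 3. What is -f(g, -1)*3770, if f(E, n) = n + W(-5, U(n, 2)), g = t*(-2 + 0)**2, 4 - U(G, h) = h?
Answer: 0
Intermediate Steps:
U(G, h) = 4 - h
W(d, A) = 1 (W(d, A) = 2 + (1/3)*(-3) = 2 - 1 = 1)
g = 12 (g = 3*(-2 + 0)**2 = 3*(-2)**2 = 3*4 = 12)
f(E, n) = 1 + n (f(E, n) = n + 1 = 1 + n)
-f(g, -1)*3770 = -(1 - 1)*3770 = -1*0*3770 = 0*3770 = 0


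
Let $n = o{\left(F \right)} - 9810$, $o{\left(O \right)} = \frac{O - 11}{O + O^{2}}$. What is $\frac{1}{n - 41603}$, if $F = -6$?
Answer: $- \frac{30}{1542407} \approx -1.945 \cdot 10^{-5}$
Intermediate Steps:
$o{\left(O \right)} = \frac{-11 + O}{O + O^{2}}$
$n = - \frac{294317}{30}$ ($n = \frac{-11 - 6}{\left(-6\right) \left(1 - 6\right)} - 9810 = \left(- \frac{1}{6}\right) \frac{1}{-5} \left(-17\right) - 9810 = \left(- \frac{1}{6}\right) \left(- \frac{1}{5}\right) \left(-17\right) - 9810 = - \frac{17}{30} - 9810 = - \frac{294317}{30} \approx -9810.6$)
$\frac{1}{n - 41603} = \frac{1}{- \frac{294317}{30} - 41603} = \frac{1}{- \frac{1542407}{30}} = - \frac{30}{1542407}$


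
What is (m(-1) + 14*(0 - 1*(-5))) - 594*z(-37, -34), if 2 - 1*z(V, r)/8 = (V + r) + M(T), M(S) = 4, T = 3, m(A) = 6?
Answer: -327812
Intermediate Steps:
z(V, r) = -16 - 8*V - 8*r (z(V, r) = 16 - 8*((V + r) + 4) = 16 - 8*(4 + V + r) = 16 + (-32 - 8*V - 8*r) = -16 - 8*V - 8*r)
(m(-1) + 14*(0 - 1*(-5))) - 594*z(-37, -34) = (6 + 14*(0 - 1*(-5))) - 594*(-16 - 8*(-37) - 8*(-34)) = (6 + 14*(0 + 5)) - 594*(-16 + 296 + 272) = (6 + 14*5) - 594*552 = (6 + 70) - 327888 = 76 - 327888 = -327812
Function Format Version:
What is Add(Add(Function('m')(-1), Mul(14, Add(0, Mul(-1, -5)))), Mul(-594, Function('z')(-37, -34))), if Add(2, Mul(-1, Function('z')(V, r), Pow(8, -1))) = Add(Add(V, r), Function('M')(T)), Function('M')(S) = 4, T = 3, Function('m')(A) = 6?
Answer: -327812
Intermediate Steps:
Function('z')(V, r) = Add(-16, Mul(-8, V), Mul(-8, r)) (Function('z')(V, r) = Add(16, Mul(-8, Add(Add(V, r), 4))) = Add(16, Mul(-8, Add(4, V, r))) = Add(16, Add(-32, Mul(-8, V), Mul(-8, r))) = Add(-16, Mul(-8, V), Mul(-8, r)))
Add(Add(Function('m')(-1), Mul(14, Add(0, Mul(-1, -5)))), Mul(-594, Function('z')(-37, -34))) = Add(Add(6, Mul(14, Add(0, Mul(-1, -5)))), Mul(-594, Add(-16, Mul(-8, -37), Mul(-8, -34)))) = Add(Add(6, Mul(14, Add(0, 5))), Mul(-594, Add(-16, 296, 272))) = Add(Add(6, Mul(14, 5)), Mul(-594, 552)) = Add(Add(6, 70), -327888) = Add(76, -327888) = -327812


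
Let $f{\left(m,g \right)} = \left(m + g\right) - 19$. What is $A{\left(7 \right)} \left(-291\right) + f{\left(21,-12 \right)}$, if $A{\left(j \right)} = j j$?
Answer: $-14269$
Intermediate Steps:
$f{\left(m,g \right)} = -19 + g + m$ ($f{\left(m,g \right)} = \left(g + m\right) - 19 = -19 + g + m$)
$A{\left(j \right)} = j^{2}$
$A{\left(7 \right)} \left(-291\right) + f{\left(21,-12 \right)} = 7^{2} \left(-291\right) - 10 = 49 \left(-291\right) - 10 = -14259 - 10 = -14269$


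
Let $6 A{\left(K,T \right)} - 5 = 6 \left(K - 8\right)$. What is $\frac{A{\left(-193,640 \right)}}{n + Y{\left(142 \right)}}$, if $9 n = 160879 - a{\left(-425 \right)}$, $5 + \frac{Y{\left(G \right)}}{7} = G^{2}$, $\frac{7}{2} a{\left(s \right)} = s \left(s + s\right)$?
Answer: $- \frac{8407}{6195848} \approx -0.0013569$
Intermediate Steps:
$a{\left(s \right)} = \frac{4 s^{2}}{7}$ ($a{\left(s \right)} = \frac{2 s \left(s + s\right)}{7} = \frac{2 s 2 s}{7} = \frac{2 \cdot 2 s^{2}}{7} = \frac{4 s^{2}}{7}$)
$Y{\left(G \right)} = -35 + 7 G^{2}$
$n = \frac{134551}{21}$ ($n = \frac{160879 - \frac{4 \left(-425\right)^{2}}{7}}{9} = \frac{160879 - \frac{4}{7} \cdot 180625}{9} = \frac{160879 - \frac{722500}{7}}{9} = \frac{1}{9} \cdot \frac{403653}{7} = \frac{134551}{21} \approx 6407.2$)
$A{\left(K,T \right)} = - \frac{43}{6} + K$ ($A{\left(K,T \right)} = \frac{5}{6} + \frac{6 \left(K - 8\right)}{6} = \frac{5}{6} + \frac{6 \left(-8 + K\right)}{6} = \frac{5}{6} + \frac{-48 + 6 K}{6} = \frac{5}{6} + \left(-8 + K\right) = - \frac{43}{6} + K$)
$\frac{A{\left(-193,640 \right)}}{n + Y{\left(142 \right)}} = \frac{- \frac{43}{6} - 193}{\frac{134551}{21} - \left(35 - 7 \cdot 142^{2}\right)} = - \frac{1201}{6 \left(\frac{134551}{21} + \left(-35 + 7 \cdot 20164\right)\right)} = - \frac{1201}{6 \left(\frac{134551}{21} + \left(-35 + 141148\right)\right)} = - \frac{1201}{6 \left(\frac{134551}{21} + 141113\right)} = - \frac{1201}{6 \cdot \frac{3097924}{21}} = \left(- \frac{1201}{6}\right) \frac{21}{3097924} = - \frac{8407}{6195848}$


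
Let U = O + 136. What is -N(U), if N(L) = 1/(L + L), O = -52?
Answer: -1/168 ≈ -0.0059524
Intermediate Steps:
U = 84 (U = -52 + 136 = 84)
N(L) = 1/(2*L)
-N(U) = -1/(2*84) = -1*1/168 = -1/168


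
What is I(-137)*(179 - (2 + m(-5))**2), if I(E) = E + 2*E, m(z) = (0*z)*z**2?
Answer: -71925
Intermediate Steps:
m(z) = 0 (m(z) = 0*z**2 = 0)
I(E) = 3*E
I(-137)*(179 - (2 + m(-5))**2) = (3*(-137))*(179 - (2 + 0)**2) = -411*(179 - 1*2**2) = -411*(179 - 1*4) = -411*(179 - 4) = -411*175 = -71925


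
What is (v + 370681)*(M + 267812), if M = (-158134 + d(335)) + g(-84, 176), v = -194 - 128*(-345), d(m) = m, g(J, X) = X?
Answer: 45689538283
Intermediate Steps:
v = 43966 (v = -194 + 44160 = 43966)
M = -157623 (M = (-158134 + 335) + 176 = -157799 + 176 = -157623)
(v + 370681)*(M + 267812) = (43966 + 370681)*(-157623 + 267812) = 414647*110189 = 45689538283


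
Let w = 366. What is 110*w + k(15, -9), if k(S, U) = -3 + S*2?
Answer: 40287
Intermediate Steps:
k(S, U) = -3 + 2*S
110*w + k(15, -9) = 110*366 + (-3 + 2*15) = 40260 + (-3 + 30) = 40260 + 27 = 40287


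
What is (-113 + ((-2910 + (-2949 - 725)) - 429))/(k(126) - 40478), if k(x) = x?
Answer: 3563/20176 ≈ 0.17660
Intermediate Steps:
(-113 + ((-2910 + (-2949 - 725)) - 429))/(k(126) - 40478) = (-113 + ((-2910 + (-2949 - 725)) - 429))/(126 - 40478) = (-113 + ((-2910 - 3674) - 429))/(-40352) = (-113 + (-6584 - 429))*(-1/40352) = (-113 - 7013)*(-1/40352) = -7126*(-1/40352) = 3563/20176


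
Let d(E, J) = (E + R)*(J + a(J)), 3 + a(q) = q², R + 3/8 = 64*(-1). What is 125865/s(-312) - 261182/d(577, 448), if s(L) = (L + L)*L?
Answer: 883938145621/1372653649536 ≈ 0.64396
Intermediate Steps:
s(L) = 2*L² (s(L) = (2*L)*L = 2*L²)
R = -515/8 (R = -3/8 + 64*(-1) = -3/8 - 64 = -515/8 ≈ -64.375)
a(q) = -3 + q²
d(E, J) = (-515/8 + E)*(-3 + J + J²) (d(E, J) = (E - 515/8)*(J + (-3 + J²)) = (-515/8 + E)*(-3 + J + J²))
125865/s(-312) - 261182/d(577, 448) = 125865/((2*(-312)²)) - 261182/(1545/8 - 515/8*448 - 515/8*448² + 577*448 + 577*(-3 + 448²)) = 125865/((2*97344)) - 261182/(1545/8 - 28840 - 515/8*200704 + 258496 + 577*(-3 + 200704)) = 125865/194688 - 261182/(1545/8 - 28840 - 12920320 + 258496 + 577*200701) = 125865*(1/194688) - 261182/(1545/8 - 28840 - 12920320 + 258496 + 115804477) = 13985/21632 - 261182/824912049/8 = 13985/21632 - 261182*8/824912049 = 13985/21632 - 2089456/824912049 = 883938145621/1372653649536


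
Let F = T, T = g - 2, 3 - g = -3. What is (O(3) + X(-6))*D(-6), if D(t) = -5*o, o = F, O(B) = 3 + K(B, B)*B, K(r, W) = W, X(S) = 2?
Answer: -280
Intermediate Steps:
g = 6 (g = 3 - 1*(-3) = 3 + 3 = 6)
T = 4 (T = 6 - 2 = 4)
F = 4
O(B) = 3 + B**2 (O(B) = 3 + B*B = 3 + B**2)
o = 4
D(t) = -20 (D(t) = -5*4 = -20)
(O(3) + X(-6))*D(-6) = ((3 + 3**2) + 2)*(-20) = ((3 + 9) + 2)*(-20) = (12 + 2)*(-20) = 14*(-20) = -280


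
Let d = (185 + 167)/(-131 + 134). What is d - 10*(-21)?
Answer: 982/3 ≈ 327.33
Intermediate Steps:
d = 352/3 ≈ 117.33
d - 10*(-21) = 352/3 - 10*(-21) = 352/3 + 210 = 982/3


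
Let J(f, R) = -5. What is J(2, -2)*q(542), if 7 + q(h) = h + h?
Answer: -5385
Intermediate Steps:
q(h) = -7 + 2*h (q(h) = -7 + (h + h) = -7 + 2*h)
J(2, -2)*q(542) = -5*(-7 + 2*542) = -5*(-7 + 1084) = -5*1077 = -5385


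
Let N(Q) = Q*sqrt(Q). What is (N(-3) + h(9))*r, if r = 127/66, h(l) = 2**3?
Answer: 508/33 - 127*I*sqrt(3)/22 ≈ 15.394 - 9.9987*I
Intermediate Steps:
N(Q) = Q**(3/2)
h(l) = 8
r = 127/66 (r = 127*(1/66) = 127/66 ≈ 1.9242)
(N(-3) + h(9))*r = ((-3)**(3/2) + 8)*(127/66) = (-3*I*sqrt(3) + 8)*(127/66) = (8 - 3*I*sqrt(3))*(127/66) = 508/33 - 127*I*sqrt(3)/22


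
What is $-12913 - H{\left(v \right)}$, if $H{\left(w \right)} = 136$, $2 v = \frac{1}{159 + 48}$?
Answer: $-13049$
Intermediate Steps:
$v = \frac{1}{414}$ ($v = \frac{1}{2 \left(159 + 48\right)} = \frac{1}{2 \cdot 207} = \frac{1}{2} \cdot \frac{1}{207} = \frac{1}{414} \approx 0.0024155$)
$-12913 - H{\left(v \right)} = -12913 - 136 = -13049$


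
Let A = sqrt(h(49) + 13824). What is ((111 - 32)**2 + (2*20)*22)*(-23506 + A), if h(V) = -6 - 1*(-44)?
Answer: -167386226 + 7121*sqrt(13862) ≈ -1.6655e+8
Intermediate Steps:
h(V) = 38 (h(V) = -6 + 44 = 38)
A = sqrt(13862) (A = sqrt(38 + 13824) = sqrt(13862) ≈ 117.74)
((111 - 32)**2 + (2*20)*22)*(-23506 + A) = ((111 - 32)**2 + (2*20)*22)*(-23506 + sqrt(13862)) = (79**2 + 40*22)*(-23506 + sqrt(13862)) = (6241 + 880)*(-23506 + sqrt(13862)) = 7121*(-23506 + sqrt(13862)) = -167386226 + 7121*sqrt(13862)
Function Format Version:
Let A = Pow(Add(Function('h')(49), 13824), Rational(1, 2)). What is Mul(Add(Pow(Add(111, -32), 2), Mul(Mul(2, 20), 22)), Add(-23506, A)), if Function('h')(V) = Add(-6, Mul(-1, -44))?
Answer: Add(-167386226, Mul(7121, Pow(13862, Rational(1, 2)))) ≈ -1.6655e+8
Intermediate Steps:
Function('h')(V) = 38 (Function('h')(V) = Add(-6, 44) = 38)
A = Pow(13862, Rational(1, 2)) (A = Pow(Add(38, 13824), Rational(1, 2)) = Pow(13862, Rational(1, 2)) ≈ 117.74)
Mul(Add(Pow(Add(111, -32), 2), Mul(Mul(2, 20), 22)), Add(-23506, A)) = Mul(Add(Pow(Add(111, -32), 2), Mul(Mul(2, 20), 22)), Add(-23506, Pow(13862, Rational(1, 2)))) = Mul(Add(Pow(79, 2), Mul(40, 22)), Add(-23506, Pow(13862, Rational(1, 2)))) = Mul(Add(6241, 880), Add(-23506, Pow(13862, Rational(1, 2)))) = Mul(7121, Add(-23506, Pow(13862, Rational(1, 2)))) = Add(-167386226, Mul(7121, Pow(13862, Rational(1, 2))))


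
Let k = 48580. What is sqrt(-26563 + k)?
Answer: sqrt(22017) ≈ 148.38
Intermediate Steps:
sqrt(-26563 + k) = sqrt(-26563 + 48580) = sqrt(22017)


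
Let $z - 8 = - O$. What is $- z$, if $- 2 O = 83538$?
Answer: $-41777$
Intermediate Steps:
$O = -41769$ ($O = \left(- \frac{1}{2}\right) 83538 = -41769$)
$z = 41777$ ($z = 8 - -41769 = 8 + 41769 = 41777$)
$- z = \left(-1\right) 41777 = -41777$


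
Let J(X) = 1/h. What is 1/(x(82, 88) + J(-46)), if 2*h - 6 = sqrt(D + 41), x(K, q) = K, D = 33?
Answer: 776/63385 - sqrt(74)/126770 ≈ 0.012175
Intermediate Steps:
h = 3 + sqrt(74)/2 (h = 3 + sqrt(33 + 41)/2 = 3 + sqrt(74)/2 ≈ 7.3012)
J(X) = 1/(3 + sqrt(74)/2)
1/(x(82, 88) + J(-46)) = 1/(82 + (-6/19 + sqrt(74)/19)) = 1/(1552/19 + sqrt(74)/19)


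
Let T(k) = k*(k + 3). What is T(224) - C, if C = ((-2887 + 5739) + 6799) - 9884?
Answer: 51081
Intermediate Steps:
T(k) = k*(3 + k)
C = -233 (C = (2852 + 6799) - 9884 = 9651 - 9884 = -233)
T(224) - C = 224*(3 + 224) - 1*(-233) = 224*227 + 233 = 50848 + 233 = 51081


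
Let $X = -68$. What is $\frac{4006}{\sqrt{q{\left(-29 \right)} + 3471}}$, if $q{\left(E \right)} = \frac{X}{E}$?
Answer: $\frac{4006 \sqrt{2921083}}{100727} \approx 67.973$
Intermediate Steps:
$q{\left(E \right)} = - \frac{68}{E}$
$\frac{4006}{\sqrt{q{\left(-29 \right)} + 3471}} = \frac{4006}{\sqrt{- \frac{68}{-29} + 3471}} = \frac{4006}{\sqrt{\left(-68\right) \left(- \frac{1}{29}\right) + 3471}} = \frac{4006}{\sqrt{\frac{68}{29} + 3471}} = \frac{4006}{\sqrt{\frac{100727}{29}}} = \frac{4006}{\frac{1}{29} \sqrt{2921083}} = 4006 \frac{\sqrt{2921083}}{100727} = \frac{4006 \sqrt{2921083}}{100727}$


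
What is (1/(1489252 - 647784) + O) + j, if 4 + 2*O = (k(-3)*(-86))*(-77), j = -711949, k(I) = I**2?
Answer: -574009079135/841468 ≈ -6.8215e+5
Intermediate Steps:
O = 29797 (O = -2 + (((-3)**2*(-86))*(-77))/2 = -2 + ((9*(-86))*(-77))/2 = -2 + (-774*(-77))/2 = -2 + (1/2)*59598 = -2 + 29799 = 29797)
(1/(1489252 - 647784) + O) + j = (1/(1489252 - 647784) + 29797) - 711949 = (1/841468 + 29797) - 711949 = 25073221997/841468 - 711949 = -574009079135/841468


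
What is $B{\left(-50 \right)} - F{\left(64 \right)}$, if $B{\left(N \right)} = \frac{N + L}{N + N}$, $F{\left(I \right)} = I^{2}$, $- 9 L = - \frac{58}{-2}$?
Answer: $- \frac{3685921}{900} \approx -4095.5$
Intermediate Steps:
$L = - \frac{29}{9}$ ($L = - \frac{\left(-58\right) \frac{1}{-2}}{9} = - \frac{\left(-58\right) \left(- \frac{1}{2}\right)}{9} = \left(- \frac{1}{9}\right) 29 = - \frac{29}{9} \approx -3.2222$)
$B{\left(N \right)} = \frac{- \frac{29}{9} + N}{2 N}$ ($B{\left(N \right)} = \frac{N - \frac{29}{9}}{N + N} = \frac{- \frac{29}{9} + N}{2 N}$)
$B{\left(-50 \right)} - F{\left(64 \right)} = \frac{-29 + 9 \left(-50\right)}{18 \left(-50\right)} - 64^{2} = \frac{1}{18} \left(- \frac{1}{50}\right) \left(-29 - 450\right) - 4096 = \frac{1}{18} \left(- \frac{1}{50}\right) \left(-479\right) - 4096 = \frac{479}{900} - 4096 = - \frac{3685921}{900}$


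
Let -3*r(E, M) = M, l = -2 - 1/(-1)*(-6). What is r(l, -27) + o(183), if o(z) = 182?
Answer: 191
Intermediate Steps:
l = -8 (l = -2 - 1*(-1)*(-6) = -2 + 1*(-6) = -2 - 6 = -8)
r(E, M) = -M/3
r(l, -27) + o(183) = -1/3*(-27) + 182 = 9 + 182 = 191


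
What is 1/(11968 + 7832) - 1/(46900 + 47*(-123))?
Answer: 21319/814156200 ≈ 2.6185e-5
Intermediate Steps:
1/(11968 + 7832) - 1/(46900 + 47*(-123)) = 1/19800 - 1/(46900 - 5781) = 1/19800 - 1/41119 = 21319/814156200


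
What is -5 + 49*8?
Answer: 387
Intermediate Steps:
-5 + 49*8 = -5 + 392 = 387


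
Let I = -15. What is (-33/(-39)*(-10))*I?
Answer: 1650/13 ≈ 126.92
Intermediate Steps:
(-33/(-39)*(-10))*I = (-33/(-39)*(-10))*(-15) = (-33*(-1/39)*(-10))*(-15) = ((11/13)*(-10))*(-15) = -110/13*(-15) = 1650/13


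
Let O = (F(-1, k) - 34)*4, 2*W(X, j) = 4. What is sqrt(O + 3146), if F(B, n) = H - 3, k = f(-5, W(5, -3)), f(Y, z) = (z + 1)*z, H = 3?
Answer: sqrt(3010) ≈ 54.863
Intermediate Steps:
W(X, j) = 2 (W(X, j) = (1/2)*4 = 2)
f(Y, z) = z*(1 + z) (f(Y, z) = (1 + z)*z = z*(1 + z))
k = 6 (k = 2*(1 + 2) = 2*3 = 6)
F(B, n) = 0 (F(B, n) = 3 - 3 = 0)
O = -136 (O = (0 - 34)*4 = -34*4 = -136)
sqrt(O + 3146) = sqrt(-136 + 3146) = sqrt(3010)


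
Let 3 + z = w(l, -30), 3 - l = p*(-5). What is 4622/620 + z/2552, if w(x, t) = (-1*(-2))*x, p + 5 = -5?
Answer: 2933801/395560 ≈ 7.4168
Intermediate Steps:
p = -10 (p = -5 - 5 = -10)
l = -47 (l = 3 - (-10)*(-5) = 3 - 1*50 = 3 - 50 = -47)
w(x, t) = 2*x
z = -97 (z = -3 + 2*(-47) = -3 - 94 = -97)
4622/620 + z/2552 = 4622/620 - 97/2552 = 4622*(1/620) - 97*1/2552 = 2311/310 - 97/2552 = 2933801/395560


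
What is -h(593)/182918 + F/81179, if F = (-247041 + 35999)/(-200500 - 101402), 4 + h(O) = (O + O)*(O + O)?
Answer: -8618215562305645/1120743271353111 ≈ -7.6897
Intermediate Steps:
h(O) = -4 + 4*O² (h(O) = -4 + (O + O)*(O + O) = -4 + (2*O)*(2*O) = -4 + 4*O²)
F = 105521/150951 (F = -211042/(-301902) = -211042*(-1/301902) = 105521/150951 ≈ 0.69904)
-h(593)/182918 + F/81179 = -(-4 + 4*593²)/182918 + (105521/150951)/81179 = -(-4 + 4*351649)*(1/182918) + (105521/150951)*(1/81179) = -(-4 + 1406596)*(1/182918) + 105521/12254051229 = -1*1406592*(1/182918) + 105521/12254051229 = -1406592*1/182918 + 105521/12254051229 = -703296/91459 + 105521/12254051229 = -8618215562305645/1120743271353111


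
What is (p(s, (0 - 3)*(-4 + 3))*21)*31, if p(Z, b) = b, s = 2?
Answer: 1953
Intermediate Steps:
(p(s, (0 - 3)*(-4 + 3))*21)*31 = (((0 - 3)*(-4 + 3))*21)*31 = (-3*(-1)*21)*31 = (3*21)*31 = 63*31 = 1953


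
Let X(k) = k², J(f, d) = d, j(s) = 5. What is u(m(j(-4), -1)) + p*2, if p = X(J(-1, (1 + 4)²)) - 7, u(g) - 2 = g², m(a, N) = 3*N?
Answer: 1247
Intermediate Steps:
u(g) = 2 + g²
p = 618 (p = ((1 + 4)²)² - 7 = (5²)² - 7 = 25² - 7 = 625 - 7 = 618)
u(m(j(-4), -1)) + p*2 = (2 + (3*(-1))²) + 618*2 = (2 + (-3)²) + 1236 = (2 + 9) + 1236 = 11 + 1236 = 1247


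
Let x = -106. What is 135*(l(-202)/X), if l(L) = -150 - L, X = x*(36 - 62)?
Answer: 135/53 ≈ 2.5472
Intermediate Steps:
X = 2756 (X = -106*(36 - 62) = -106*(-26) = 2756)
135*(l(-202)/X) = 135*((-150 - 1*(-202))/2756) = 135*((-150 + 202)*(1/2756)) = 135*(52*(1/2756)) = 135*(1/53) = 135/53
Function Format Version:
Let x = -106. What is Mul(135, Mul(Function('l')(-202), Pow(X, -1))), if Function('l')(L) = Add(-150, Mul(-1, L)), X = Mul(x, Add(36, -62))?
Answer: Rational(135, 53) ≈ 2.5472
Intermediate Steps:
X = 2756 (X = Mul(-106, Add(36, -62)) = Mul(-106, -26) = 2756)
Mul(135, Mul(Function('l')(-202), Pow(X, -1))) = Mul(135, Mul(Add(-150, Mul(-1, -202)), Pow(2756, -1))) = Mul(135, Mul(Add(-150, 202), Rational(1, 2756))) = Mul(135, Mul(52, Rational(1, 2756))) = Mul(135, Rational(1, 53)) = Rational(135, 53)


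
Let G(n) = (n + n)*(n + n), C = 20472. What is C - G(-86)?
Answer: -9112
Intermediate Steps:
G(n) = 4*n**2 (G(n) = (2*n)*(2*n) = 4*n**2)
C - G(-86) = 20472 - 4*(-86)**2 = 20472 - 4*7396 = 20472 - 1*29584 = 20472 - 29584 = -9112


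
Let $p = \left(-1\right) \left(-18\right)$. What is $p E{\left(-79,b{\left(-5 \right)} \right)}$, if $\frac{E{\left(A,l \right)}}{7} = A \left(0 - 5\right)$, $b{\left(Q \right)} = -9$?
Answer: $49770$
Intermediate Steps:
$E{\left(A,l \right)} = - 35 A$ ($E{\left(A,l \right)} = 7 A \left(0 - 5\right) = 7 A \left(-5\right) = 7 \left(- 5 A\right) = - 35 A$)
$p = 18$
$p E{\left(-79,b{\left(-5 \right)} \right)} = 18 \left(\left(-35\right) \left(-79\right)\right) = 18 \cdot 2765 = 49770$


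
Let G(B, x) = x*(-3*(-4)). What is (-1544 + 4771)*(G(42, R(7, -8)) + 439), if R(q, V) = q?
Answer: 1687721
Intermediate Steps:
G(B, x) = 12*x (G(B, x) = x*12 = 12*x)
(-1544 + 4771)*(G(42, R(7, -8)) + 439) = (-1544 + 4771)*(12*7 + 439) = 3227*(84 + 439) = 3227*523 = 1687721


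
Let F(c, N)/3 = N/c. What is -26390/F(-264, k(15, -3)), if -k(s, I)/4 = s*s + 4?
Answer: -580580/229 ≈ -2535.3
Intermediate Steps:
k(s, I) = -16 - 4*s**2 (k(s, I) = -4*(s*s + 4) = -4*(s**2 + 4) = -4*(4 + s**2) = -16 - 4*s**2)
F(c, N) = 3*N/c (F(c, N) = 3*(N/c) = 3*N/c)
-26390/F(-264, k(15, -3)) = -26390*(-88/(-16 - 4*15**2)) = -26390*(-88/(-16 - 4*225)) = -26390*(-88/(-16 - 900)) = -26390/(3*(-916)*(-1/264)) = -26390/229/22 = -26390*22/229 = -580580/229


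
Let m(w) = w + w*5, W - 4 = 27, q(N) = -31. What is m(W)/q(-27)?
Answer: -6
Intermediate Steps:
W = 31 (W = 4 + 27 = 31)
m(w) = 6*w (m(w) = w + 5*w = 6*w)
m(W)/q(-27) = (6*31)/(-31) = 186*(-1/31) = -6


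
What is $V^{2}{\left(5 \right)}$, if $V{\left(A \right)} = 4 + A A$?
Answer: $841$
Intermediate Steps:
$V{\left(A \right)} = 4 + A^{2}$
$V^{2}{\left(5 \right)} = \left(4 + 5^{2}\right)^{2} = \left(4 + 25\right)^{2} = 29^{2} = 841$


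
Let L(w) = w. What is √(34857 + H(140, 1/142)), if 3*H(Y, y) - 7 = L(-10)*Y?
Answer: √309534/3 ≈ 185.45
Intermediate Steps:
H(Y, y) = 7/3 - 10*Y/3 (H(Y, y) = 7/3 + (-10*Y)/3 = 7/3 - 10*Y/3)
√(34857 + H(140, 1/142)) = √(34857 + (7/3 - 10/3*140)) = √(34857 + (7/3 - 1400/3)) = √(34857 - 1393/3) = √(103178/3) = √309534/3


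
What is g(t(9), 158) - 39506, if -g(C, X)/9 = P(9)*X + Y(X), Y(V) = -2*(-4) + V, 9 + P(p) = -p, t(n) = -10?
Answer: -15404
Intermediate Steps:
P(p) = -9 - p
Y(V) = 8 + V
g(C, X) = -72 + 153*X (g(C, X) = -9*((-9 - 1*9)*X + (8 + X)) = -9*((-9 - 9)*X + (8 + X)) = -9*(-18*X + (8 + X)) = -9*(8 - 17*X) = -72 + 153*X)
g(t(9), 158) - 39506 = (-72 + 153*158) - 39506 = (-72 + 24174) - 39506 = 24102 - 39506 = -15404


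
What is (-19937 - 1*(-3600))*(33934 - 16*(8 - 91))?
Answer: -576075294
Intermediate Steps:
(-19937 - 1*(-3600))*(33934 - 16*(8 - 91)) = (-19937 + 3600)*(33934 - 16*(-83)) = -16337*(33934 + 1328) = -16337*35262 = -576075294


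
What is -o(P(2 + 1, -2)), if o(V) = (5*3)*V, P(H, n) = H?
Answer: -45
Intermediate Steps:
o(V) = 15*V
-o(P(2 + 1, -2)) = -15*(2 + 1) = -15*3 = -1*45 = -45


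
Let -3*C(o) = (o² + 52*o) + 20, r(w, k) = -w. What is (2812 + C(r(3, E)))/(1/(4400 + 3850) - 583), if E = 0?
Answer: -23548250/4809749 ≈ -4.8959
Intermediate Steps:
C(o) = -20/3 - 52*o/3 - o²/3 (C(o) = -((o² + 52*o) + 20)/3 = -(20 + o² + 52*o)/3 = -20/3 - 52*o/3 - o²/3)
(2812 + C(r(3, E)))/(1/(4400 + 3850) - 583) = (2812 + (-20/3 - (-52)*3/3 - (-1*3)²/3))/(1/(4400 + 3850) - 583) = (2812 + (-20/3 - 52/3*(-3) - ⅓*(-3)²))/(1/8250 - 583) = (2812 + (-20/3 + 52 - ⅓*9))/(1/8250 - 583) = (2812 + (-20/3 + 52 - 3))/(-4809749/8250) = (2812 + 127/3)*(-8250/4809749) = (8563/3)*(-8250/4809749) = -23548250/4809749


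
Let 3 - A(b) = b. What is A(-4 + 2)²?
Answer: 25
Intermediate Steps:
A(b) = 3 - b
A(-4 + 2)² = (3 - (-4 + 2))² = (3 - 1*(-2))² = (3 + 2)² = 5² = 25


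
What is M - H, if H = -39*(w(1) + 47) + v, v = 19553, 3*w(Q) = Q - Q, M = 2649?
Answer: -15071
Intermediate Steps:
w(Q) = 0 (w(Q) = (Q - Q)/3 = (⅓)*0 = 0)
H = 17720 (H = -39*(0 + 47) + 19553 = -39*47 + 19553 = -1833 + 19553 = 17720)
M - H = 2649 - 1*17720 = 2649 - 17720 = -15071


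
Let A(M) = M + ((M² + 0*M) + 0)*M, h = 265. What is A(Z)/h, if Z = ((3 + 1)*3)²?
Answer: 2986128/265 ≈ 11268.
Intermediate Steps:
Z = 144 (Z = (4*3)² = 12² = 144)
A(M) = M + M³ (A(M) = M + ((M² + 0) + 0)*M = M + (M² + 0)*M = M + M²*M = M + M³)
A(Z)/h = (144 + 144³)/265 = (144 + 2985984)*(1/265) = 2986128*(1/265) = 2986128/265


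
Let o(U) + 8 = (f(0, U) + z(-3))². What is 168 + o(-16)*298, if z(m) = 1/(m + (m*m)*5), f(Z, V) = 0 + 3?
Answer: 448709/882 ≈ 508.74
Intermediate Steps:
f(Z, V) = 3
z(m) = 1/(m + 5*m²) (z(m) = 1/(m + m²*5) = 1/(m + 5*m²))
o(U) = 2017/1764 (o(U) = -8 + (3 + 1/((-3)*(1 + 5*(-3))))² = -8 + (3 - 1/(3*(1 - 15)))² = -8 + (3 - ⅓/(-14))² = -8 + (3 - ⅓*(-1/14))² = -8 + (3 + 1/42)² = -8 + (127/42)² = -8 + 16129/1764 = 2017/1764)
168 + o(-16)*298 = 168 + (2017/1764)*298 = 168 + 300533/882 = 448709/882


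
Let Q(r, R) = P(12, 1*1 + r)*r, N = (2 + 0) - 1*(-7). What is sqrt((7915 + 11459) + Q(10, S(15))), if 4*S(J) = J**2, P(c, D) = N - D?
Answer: sqrt(19354) ≈ 139.12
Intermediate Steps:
N = 9 (N = 2 + 7 = 9)
P(c, D) = 9 - D
S(J) = J**2/4
Q(r, R) = r*(8 - r) (Q(r, R) = (9 - (1*1 + r))*r = (9 - (1 + r))*r = (9 + (-1 - r))*r = (8 - r)*r = r*(8 - r))
sqrt((7915 + 11459) + Q(10, S(15))) = sqrt((7915 + 11459) + 10*(8 - 1*10)) = sqrt(19374 + 10*(8 - 10)) = sqrt(19374 + 10*(-2)) = sqrt(19374 - 20) = sqrt(19354)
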